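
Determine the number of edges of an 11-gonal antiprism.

An antiprism on an n-gon has two n-gon caps and 2n triangles: V = 2·11 = 22, E = 4·11 = 44, F = 2·11 + 2 = 24.

44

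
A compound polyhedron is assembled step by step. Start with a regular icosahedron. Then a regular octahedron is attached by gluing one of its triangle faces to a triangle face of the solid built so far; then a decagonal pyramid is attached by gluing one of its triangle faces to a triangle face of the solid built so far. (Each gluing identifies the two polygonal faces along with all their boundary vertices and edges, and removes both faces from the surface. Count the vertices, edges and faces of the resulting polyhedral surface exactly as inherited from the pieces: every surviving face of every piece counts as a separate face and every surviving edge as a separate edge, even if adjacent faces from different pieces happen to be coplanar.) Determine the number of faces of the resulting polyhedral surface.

A regular icosahedron: V=12, E=30, F=20.
Attach a regular octahedron (V=6, E=12, F=8) along a 3-gon: merge 3 vertices and 3 edges, delete both glued faces → V=15, E=39, F=26.
Attach a decagonal pyramid (V=11, E=20, F=11) along a 3-gon: merge 3 vertices and 3 edges, delete both glued faces → V=23, E=56, F=35.
Check: V − E + F = 23 − 56 + 35 = 2.

35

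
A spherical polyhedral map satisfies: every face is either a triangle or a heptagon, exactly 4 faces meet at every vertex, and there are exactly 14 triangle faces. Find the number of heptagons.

Let x be the number of heptagons; then F = 14 + x.
Edge–face incidences: 2E = 3·14 + 7·x = 42 + 7x.
Every vertex has degree 4, so 4V = 2E.
Euler: V − E + F = 2 ⇒ (2E)/4 − E + (14 + x) = 2.
Multiply by 8: 2·(2E) − 4·(2E) + 8·(14 + x) = 16, i.e. 112 + 8x − 2·(42 + 7x) = 16.
Collecting terms: −6x + 28 = 16, so −6x = −12, so x = 2.
Then 2E = 42 + 7·2 = 56, so E = 28, V = 2E/4 = 14, F = 14 + 2 = 16.

2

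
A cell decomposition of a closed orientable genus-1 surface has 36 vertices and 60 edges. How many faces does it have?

For a closed orientable surface of genus 1, χ = 2 − 2·1 = 0.
F = 0 − V + E = 0 − 36 + 60 = 24.

24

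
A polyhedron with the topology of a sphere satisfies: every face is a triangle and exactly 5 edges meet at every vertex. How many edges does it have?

30

Each face has 3 edges and each edge borders two faces, so 2E = 3F.
Each vertex has degree 5, so 5V = 2E and hence V = 3F/5.
Euler: V − E + F = 2 ⇒ (3F/5) − (3F/2) + F = 2.
Multiply by 10: (6 − 15 + 10)F = 20, i.e. 1F = 20.
So F = 20, E = 3·20/2 = 30, V = 3·20/5 = 12.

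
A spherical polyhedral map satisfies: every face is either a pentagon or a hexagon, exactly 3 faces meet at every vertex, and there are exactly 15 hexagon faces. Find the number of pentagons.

12

Let x be the number of pentagons; then F = 15 + x.
Edge–face incidences: 2E = 6·15 + 5·x = 90 + 5x.
Every vertex has degree 3, so 3V = 2E.
Euler: V − E + F = 2 ⇒ (2E)/3 − E + (15 + x) = 2.
Multiply by 6: 2·(2E) − 3·(2E) + 6·(15 + x) = 12, i.e. 90 + 6x − (90 + 5x) = 12.
Collecting terms: x = 12.
Then 2E = 90 + 5·12 = 150, so E = 75, V = 2E/3 = 50, F = 15 + 12 = 27.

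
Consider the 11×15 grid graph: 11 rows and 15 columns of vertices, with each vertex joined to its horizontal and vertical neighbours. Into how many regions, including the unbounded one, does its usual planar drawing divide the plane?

The grid has V = 11·15 = 165 vertices and E = 11·14 + 15·10 = 304 edges.
F = 2 − V + E = 2 − 165 + 304 = 141.

141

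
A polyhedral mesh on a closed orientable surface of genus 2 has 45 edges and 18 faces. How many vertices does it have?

For a closed orientable surface of genus 2, χ = 2 − 2·2 = -2.
V = -2 + E − F = -2 + 45 − 18 = 25.

25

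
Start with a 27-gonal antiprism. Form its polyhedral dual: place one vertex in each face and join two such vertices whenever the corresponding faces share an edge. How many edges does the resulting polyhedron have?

108

The base solid has V = 54, E = 108, F = 56.
The dual swaps V and F and preserves E: V′ = F = 56, E′ = E = 108, F′ = V = 54.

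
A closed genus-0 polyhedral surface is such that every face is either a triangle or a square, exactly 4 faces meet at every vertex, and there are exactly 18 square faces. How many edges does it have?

Let x be the number of triangles; then F = 18 + x.
Edge–face incidences: 2E = 4·18 + 3·x = 72 + 3x.
Every vertex has degree 4, so 4V = 2E.
Euler: V − E + F = 2 ⇒ (2E)/4 − E + (18 + x) = 2.
Multiply by 8: 2·(2E) − 4·(2E) + 8·(18 + x) = 16, i.e. 144 + 8x − 2·(72 + 3x) = 16.
Collecting terms: 2x = 16, so x = 8.
Then 2E = 72 + 3·8 = 96, so E = 48, V = 2E/4 = 24, F = 18 + 8 = 26.

48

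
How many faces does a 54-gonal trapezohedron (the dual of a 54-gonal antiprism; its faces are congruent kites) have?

The n-trapezohedron (dual of the n-antiprism) has V = 2·54 + 2 = 110, E = 4·54 = 216, F = 2·54 = 108.
Check: V − E + F = 110 − 216 + 108 = 2.

108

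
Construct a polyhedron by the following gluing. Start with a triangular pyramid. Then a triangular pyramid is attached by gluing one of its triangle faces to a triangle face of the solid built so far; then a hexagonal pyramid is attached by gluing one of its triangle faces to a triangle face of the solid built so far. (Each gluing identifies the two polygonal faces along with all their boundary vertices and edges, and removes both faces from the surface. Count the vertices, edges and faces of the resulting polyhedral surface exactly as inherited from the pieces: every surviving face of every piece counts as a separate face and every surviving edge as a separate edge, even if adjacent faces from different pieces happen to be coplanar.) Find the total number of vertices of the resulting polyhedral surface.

A triangular pyramid: V=4, E=6, F=4.
Attach a triangular pyramid (V=4, E=6, F=4) along a 3-gon: merge 3 vertices and 3 edges, delete both glued faces → V=5, E=9, F=6.
Attach a hexagonal pyramid (V=7, E=12, F=7) along a 3-gon: merge 3 vertices and 3 edges, delete both glued faces → V=9, E=18, F=11.
Check: V − E + F = 9 − 18 + 11 = 2.

9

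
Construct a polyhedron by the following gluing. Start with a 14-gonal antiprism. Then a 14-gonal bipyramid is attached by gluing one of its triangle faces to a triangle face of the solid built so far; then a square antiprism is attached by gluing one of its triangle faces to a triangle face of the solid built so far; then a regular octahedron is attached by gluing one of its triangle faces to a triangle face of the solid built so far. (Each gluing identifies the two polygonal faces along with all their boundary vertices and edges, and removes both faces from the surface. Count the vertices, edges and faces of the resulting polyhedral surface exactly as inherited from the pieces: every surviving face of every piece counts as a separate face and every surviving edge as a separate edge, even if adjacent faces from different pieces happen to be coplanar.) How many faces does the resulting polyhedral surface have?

70

A 14-gonal antiprism: V=28, E=56, F=30.
Attach a 14-gonal bipyramid (V=16, E=42, F=28) along a 3-gon: merge 3 vertices and 3 edges, delete both glued faces → V=41, E=95, F=56.
Attach a square antiprism (V=8, E=16, F=10) along a 3-gon: merge 3 vertices and 3 edges, delete both glued faces → V=46, E=108, F=64.
Attach a regular octahedron (V=6, E=12, F=8) along a 3-gon: merge 3 vertices and 3 edges, delete both glued faces → V=49, E=117, F=70.
Check: V − E + F = 49 − 117 + 70 = 2.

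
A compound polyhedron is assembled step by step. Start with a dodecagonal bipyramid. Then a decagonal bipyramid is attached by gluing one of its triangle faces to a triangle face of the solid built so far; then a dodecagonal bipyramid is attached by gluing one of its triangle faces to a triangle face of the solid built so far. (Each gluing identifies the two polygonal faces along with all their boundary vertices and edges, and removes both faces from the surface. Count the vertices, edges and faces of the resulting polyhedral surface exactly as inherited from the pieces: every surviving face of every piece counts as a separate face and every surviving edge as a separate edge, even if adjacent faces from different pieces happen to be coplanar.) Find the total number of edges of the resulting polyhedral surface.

A dodecagonal bipyramid: V=14, E=36, F=24.
Attach a decagonal bipyramid (V=12, E=30, F=20) along a 3-gon: merge 3 vertices and 3 edges, delete both glued faces → V=23, E=63, F=42.
Attach a dodecagonal bipyramid (V=14, E=36, F=24) along a 3-gon: merge 3 vertices and 3 edges, delete both glued faces → V=34, E=96, F=64.
Check: V − E + F = 34 − 96 + 64 = 2.

96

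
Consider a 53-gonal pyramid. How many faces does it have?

54

A pyramid on an n-gon base has one n-gon and n triangles: V = 53 + 1 = 54, E = 2·53 = 106, F = 53 + 1 = 54.
Check: V − E + F = 54 − 106 + 54 = 2.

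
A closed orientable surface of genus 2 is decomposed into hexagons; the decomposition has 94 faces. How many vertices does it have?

χ = 2 − 2·2 = -2, and every face is a hexagon so 6F = 2E.
E = 6·94/2 = 282. Then V = -2 + E − F = -2 + 282 − 94 = 186.

186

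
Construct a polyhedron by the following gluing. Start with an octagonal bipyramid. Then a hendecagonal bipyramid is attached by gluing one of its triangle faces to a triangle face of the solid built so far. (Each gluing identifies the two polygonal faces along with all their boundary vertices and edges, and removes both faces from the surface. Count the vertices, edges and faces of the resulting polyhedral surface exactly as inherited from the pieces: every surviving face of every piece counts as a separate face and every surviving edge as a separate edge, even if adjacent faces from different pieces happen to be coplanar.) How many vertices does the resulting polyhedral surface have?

An octagonal bipyramid: V=10, E=24, F=16.
Attach a hendecagonal bipyramid (V=13, E=33, F=22) along a 3-gon: merge 3 vertices and 3 edges, delete both glued faces → V=20, E=54, F=36.
Check: V − E + F = 20 − 54 + 36 = 2.

20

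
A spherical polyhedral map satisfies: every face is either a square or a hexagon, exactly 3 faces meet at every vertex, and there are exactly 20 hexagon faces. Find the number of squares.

Let x be the number of squares; then F = 20 + x.
Edge–face incidences: 2E = 6·20 + 4·x = 120 + 4x.
Every vertex has degree 3, so 3V = 2E.
Euler: V − E + F = 2 ⇒ (2E)/3 − E + (20 + x) = 2.
Multiply by 6: 2·(2E) − 3·(2E) + 6·(20 + x) = 12, i.e. 120 + 6x − (120 + 4x) = 12.
Collecting terms: 2x = 12, so x = 6.
Then 2E = 120 + 4·6 = 144, so E = 72, V = 2E/3 = 48, F = 20 + 6 = 26.

6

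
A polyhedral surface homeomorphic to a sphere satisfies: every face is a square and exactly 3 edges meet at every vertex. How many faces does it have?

6

Each face has 4 edges and each edge borders two faces, so 2E = 4F.
Each vertex has degree 3, so 3V = 2E and hence V = 4F/3.
Euler: V − E + F = 2 ⇒ (4F/3) − (4F/2) + F = 2.
Multiply by 6: (8 − 12 + 6)F = 12, i.e. 2F = 12.
So F = 6, E = 4·6/2 = 12, V = 4·6/3 = 8.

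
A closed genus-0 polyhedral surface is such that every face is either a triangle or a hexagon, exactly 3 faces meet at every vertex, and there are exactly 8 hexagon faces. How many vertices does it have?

Let x be the number of triangles; then F = 8 + x.
Edge–face incidences: 2E = 6·8 + 3·x = 48 + 3x.
Every vertex has degree 3, so 3V = 2E.
Euler: V − E + F = 2 ⇒ (2E)/3 − E + (8 + x) = 2.
Multiply by 6: 2·(2E) − 3·(2E) + 6·(8 + x) = 12, i.e. 48 + 6x − (48 + 3x) = 12.
Collecting terms: 3x = 12, so x = 4.
Then 2E = 48 + 3·4 = 60, so E = 30, V = 2E/3 = 20, F = 8 + 4 = 12.

20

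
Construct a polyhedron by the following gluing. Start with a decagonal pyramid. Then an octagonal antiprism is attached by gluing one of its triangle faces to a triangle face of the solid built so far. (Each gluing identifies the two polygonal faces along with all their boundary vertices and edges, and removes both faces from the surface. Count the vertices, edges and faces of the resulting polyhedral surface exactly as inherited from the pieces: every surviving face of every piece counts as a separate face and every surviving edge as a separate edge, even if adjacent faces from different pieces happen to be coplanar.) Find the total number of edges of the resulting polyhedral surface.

49

A decagonal pyramid: V=11, E=20, F=11.
Attach an octagonal antiprism (V=16, E=32, F=18) along a 3-gon: merge 3 vertices and 3 edges, delete both glued faces → V=24, E=49, F=27.
Check: V − E + F = 24 − 49 + 27 = 2.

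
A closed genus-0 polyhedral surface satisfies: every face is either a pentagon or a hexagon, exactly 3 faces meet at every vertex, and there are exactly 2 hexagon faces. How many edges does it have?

36

Let x be the number of pentagons; then F = 2 + x.
Edge–face incidences: 2E = 6·2 + 5·x = 12 + 5x.
Every vertex has degree 3, so 3V = 2E.
Euler: V − E + F = 2 ⇒ (2E)/3 − E + (2 + x) = 2.
Multiply by 6: 2·(2E) − 3·(2E) + 6·(2 + x) = 12, i.e. 12 + 6x − (12 + 5x) = 12.
Collecting terms: x = 12.
Then 2E = 12 + 5·12 = 72, so E = 36, V = 2E/3 = 24, F = 2 + 12 = 14.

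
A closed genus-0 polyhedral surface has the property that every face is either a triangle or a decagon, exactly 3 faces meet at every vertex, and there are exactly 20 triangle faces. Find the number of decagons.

Let x be the number of decagons; then F = 20 + x.
Edge–face incidences: 2E = 3·20 + 10·x = 60 + 10x.
Every vertex has degree 3, so 3V = 2E.
Euler: V − E + F = 2 ⇒ (2E)/3 − E + (20 + x) = 2.
Multiply by 6: 2·(2E) − 3·(2E) + 6·(20 + x) = 12, i.e. 120 + 6x − (60 + 10x) = 12.
Collecting terms: −4x + 60 = 12, so −4x = −48, so x = 12.
Then 2E = 60 + 10·12 = 180, so E = 90, V = 2E/3 = 60, F = 20 + 12 = 32.

12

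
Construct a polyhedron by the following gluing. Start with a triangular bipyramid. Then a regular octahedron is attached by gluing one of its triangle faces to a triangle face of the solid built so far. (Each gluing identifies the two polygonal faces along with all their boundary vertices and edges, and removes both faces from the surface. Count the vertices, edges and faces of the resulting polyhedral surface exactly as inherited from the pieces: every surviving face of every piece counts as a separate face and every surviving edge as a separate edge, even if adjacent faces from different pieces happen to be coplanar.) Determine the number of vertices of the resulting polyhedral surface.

A triangular bipyramid: V=5, E=9, F=6.
Attach a regular octahedron (V=6, E=12, F=8) along a 3-gon: merge 3 vertices and 3 edges, delete both glued faces → V=8, E=18, F=12.
Check: V − E + F = 8 − 18 + 12 = 2.

8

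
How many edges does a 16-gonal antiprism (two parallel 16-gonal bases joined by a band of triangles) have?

64

An antiprism on an n-gon has two n-gon caps and 2n triangles: V = 2·16 = 32, E = 4·16 = 64, F = 2·16 + 2 = 34.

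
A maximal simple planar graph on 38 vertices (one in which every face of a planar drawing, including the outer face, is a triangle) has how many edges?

108

In a plane triangulation 3F = 2E and V − E + F = 2, so E = 3V − 6 = 3·38 − 6 = 108.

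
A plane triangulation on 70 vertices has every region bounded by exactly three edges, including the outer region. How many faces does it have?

In a plane triangulation 3F = 2E and V − E + F = 2, so F = 2V − 4 = 2·70 − 4 = 136.

136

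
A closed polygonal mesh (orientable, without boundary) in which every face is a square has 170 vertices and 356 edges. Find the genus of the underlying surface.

5

Every face is a square and each edge borders two faces, so 4F = 2·356, giving F = 178.
χ = V − E + F = 170 − 356 + 178 = -8.
For a closed orientable surface χ = 2 − 2g, so g = (2 − (-8))/2 = 5.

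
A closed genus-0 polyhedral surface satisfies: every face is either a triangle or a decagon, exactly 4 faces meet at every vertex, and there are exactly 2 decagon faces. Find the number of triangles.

Let x be the number of triangles; then F = 2 + x.
Edge–face incidences: 2E = 10·2 + 3·x = 20 + 3x.
Every vertex has degree 4, so 4V = 2E.
Euler: V − E + F = 2 ⇒ (2E)/4 − E + (2 + x) = 2.
Multiply by 8: 2·(2E) − 4·(2E) + 8·(2 + x) = 16, i.e. 16 + 8x − 2·(20 + 3x) = 16.
Collecting terms: 2x − 24 = 16, so 2x = 40, so x = 20.
Then 2E = 20 + 3·20 = 80, so E = 40, V = 2E/4 = 20, F = 2 + 20 = 22.

20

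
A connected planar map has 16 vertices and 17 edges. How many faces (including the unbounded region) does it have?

Euler's formula for a connected plane graph: V − E + F = 2, so F = 2 − 16 + 17 = 3.

3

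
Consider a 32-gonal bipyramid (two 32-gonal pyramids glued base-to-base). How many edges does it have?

96

A bipyramid over an n-gon has 2n triangular faces and n + 2 vertices: V = 32 + 2 = 34, E = 3·32 = 96, F = 2·32 = 64.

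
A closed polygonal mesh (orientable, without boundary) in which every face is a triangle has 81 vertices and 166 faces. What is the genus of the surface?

Every face is a triangle, so 2E = 3·166 = 498, giving E = 249.
χ = V − E + F = 81 − 249 + 166 = -2.
For a closed orientable surface χ = 2 − 2g, so g = (2 − (-2))/2 = 2.

2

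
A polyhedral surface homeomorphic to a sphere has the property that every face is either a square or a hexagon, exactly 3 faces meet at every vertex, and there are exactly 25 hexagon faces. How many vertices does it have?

58

Let x be the number of squares; then F = 25 + x.
Edge–face incidences: 2E = 6·25 + 4·x = 150 + 4x.
Every vertex has degree 3, so 3V = 2E.
Euler: V − E + F = 2 ⇒ (2E)/3 − E + (25 + x) = 2.
Multiply by 6: 2·(2E) − 3·(2E) + 6·(25 + x) = 12, i.e. 150 + 6x − (150 + 4x) = 12.
Collecting terms: 2x = 12, so x = 6.
Then 2E = 150 + 4·6 = 174, so E = 87, V = 2E/3 = 58, F = 25 + 6 = 31.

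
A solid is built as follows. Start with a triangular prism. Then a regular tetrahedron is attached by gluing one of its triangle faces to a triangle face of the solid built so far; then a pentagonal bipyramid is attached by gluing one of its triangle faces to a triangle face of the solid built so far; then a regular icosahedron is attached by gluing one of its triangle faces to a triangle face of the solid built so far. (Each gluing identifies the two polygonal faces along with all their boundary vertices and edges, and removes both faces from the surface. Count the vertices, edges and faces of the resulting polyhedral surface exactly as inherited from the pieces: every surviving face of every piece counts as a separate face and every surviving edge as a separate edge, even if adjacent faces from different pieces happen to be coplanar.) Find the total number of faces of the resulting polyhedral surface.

A triangular prism: V=6, E=9, F=5.
Attach a regular tetrahedron (V=4, E=6, F=4) along a 3-gon: merge 3 vertices and 3 edges, delete both glued faces → V=7, E=12, F=7.
Attach a pentagonal bipyramid (V=7, E=15, F=10) along a 3-gon: merge 3 vertices and 3 edges, delete both glued faces → V=11, E=24, F=15.
Attach a regular icosahedron (V=12, E=30, F=20) along a 3-gon: merge 3 vertices and 3 edges, delete both glued faces → V=20, E=51, F=33.
Check: V − E + F = 20 − 51 + 33 = 2.

33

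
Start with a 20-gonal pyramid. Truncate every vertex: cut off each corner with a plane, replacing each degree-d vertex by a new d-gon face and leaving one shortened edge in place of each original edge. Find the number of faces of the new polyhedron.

42

The base solid has V = 21, E = 40, F = 21.
Truncation replaces each original edge-end by a new vertex, so V′ = 2E = 80.
Each original edge survives, and each old vertex of degree d contributes d new edges; summing degrees gives Σd = 2E, so E′ = E + 2E = 3E = 120.
Each original face survives and each original vertex becomes one new face: F′ = F + V = 42.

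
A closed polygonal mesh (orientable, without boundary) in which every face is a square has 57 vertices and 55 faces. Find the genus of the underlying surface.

Every face is a square, so 2E = 4·55 = 220, giving E = 110.
χ = V − E + F = 57 − 110 + 55 = 2.
For a closed orientable surface χ = 2 − 2g, so g = (2 − (2))/2 = 0.

0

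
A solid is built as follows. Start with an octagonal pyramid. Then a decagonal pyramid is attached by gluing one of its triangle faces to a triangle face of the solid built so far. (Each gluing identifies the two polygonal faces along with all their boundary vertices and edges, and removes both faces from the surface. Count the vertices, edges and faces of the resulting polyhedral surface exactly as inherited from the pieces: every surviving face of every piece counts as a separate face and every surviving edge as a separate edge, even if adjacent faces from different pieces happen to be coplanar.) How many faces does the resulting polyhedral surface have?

An octagonal pyramid: V=9, E=16, F=9.
Attach a decagonal pyramid (V=11, E=20, F=11) along a 3-gon: merge 3 vertices and 3 edges, delete both glued faces → V=17, E=33, F=18.
Check: V − E + F = 17 − 33 + 18 = 2.

18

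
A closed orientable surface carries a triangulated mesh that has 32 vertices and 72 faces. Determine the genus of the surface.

Every face is a triangle, so 2E = 3·72 = 216, giving E = 108.
χ = V − E + F = 32 − 108 + 72 = -4.
For a closed orientable surface χ = 2 − 2g, so g = (2 − (-4))/2 = 3.

3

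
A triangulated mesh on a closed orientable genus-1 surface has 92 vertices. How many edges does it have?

276

χ = 2 − 2·1 = 0, and every face is a triangle so 3F = 2E.
V − E + F = 0 with E = 3F/2 gives 92 − (3/2 − 1)·F = 0, so F = 184 and E = 276.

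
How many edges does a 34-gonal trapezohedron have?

The n-trapezohedron (dual of the n-antiprism) has V = 2·34 + 2 = 70, E = 4·34 = 136, F = 2·34 = 68.
Check: V − E + F = 70 − 136 + 68 = 2.

136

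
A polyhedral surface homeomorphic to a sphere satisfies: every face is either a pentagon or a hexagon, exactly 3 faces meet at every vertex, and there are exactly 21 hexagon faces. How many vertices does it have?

62

Let x be the number of pentagons; then F = 21 + x.
Edge–face incidences: 2E = 6·21 + 5·x = 126 + 5x.
Every vertex has degree 3, so 3V = 2E.
Euler: V − E + F = 2 ⇒ (2E)/3 − E + (21 + x) = 2.
Multiply by 6: 2·(2E) − 3·(2E) + 6·(21 + x) = 12, i.e. 126 + 6x − (126 + 5x) = 12.
Collecting terms: x = 12.
Then 2E = 126 + 5·12 = 186, so E = 93, V = 2E/3 = 62, F = 21 + 12 = 33.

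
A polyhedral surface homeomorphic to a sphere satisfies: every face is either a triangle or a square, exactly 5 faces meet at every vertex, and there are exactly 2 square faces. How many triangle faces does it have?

Let x be the number of triangles; then F = 2 + x.
Edge–face incidences: 2E = 4·2 + 3·x = 8 + 3x.
Every vertex has degree 5, so 5V = 2E.
Euler: V − E + F = 2 ⇒ (2E)/5 − E + (2 + x) = 2.
Multiply by 10: 2·(2E) − 5·(2E) + 10·(2 + x) = 20, i.e. 20 + 10x − 3·(8 + 3x) = 20.
Collecting terms: x − 4 = 20, so x = 24.
Then 2E = 8 + 3·24 = 80, so E = 40, V = 2E/5 = 16, F = 2 + 24 = 26.

24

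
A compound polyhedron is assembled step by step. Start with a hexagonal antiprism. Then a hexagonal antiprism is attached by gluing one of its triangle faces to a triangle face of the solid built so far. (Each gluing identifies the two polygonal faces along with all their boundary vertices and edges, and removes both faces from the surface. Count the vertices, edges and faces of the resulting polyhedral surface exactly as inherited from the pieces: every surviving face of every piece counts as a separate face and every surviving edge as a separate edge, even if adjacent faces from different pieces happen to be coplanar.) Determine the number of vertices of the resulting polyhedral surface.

A hexagonal antiprism: V=12, E=24, F=14.
Attach a hexagonal antiprism (V=12, E=24, F=14) along a 3-gon: merge 3 vertices and 3 edges, delete both glued faces → V=21, E=45, F=26.
Check: V − E + F = 21 − 45 + 26 = 2.

21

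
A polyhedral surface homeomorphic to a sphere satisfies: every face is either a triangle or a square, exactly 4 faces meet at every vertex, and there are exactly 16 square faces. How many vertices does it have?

22

Let x be the number of triangles; then F = 16 + x.
Edge–face incidences: 2E = 4·16 + 3·x = 64 + 3x.
Every vertex has degree 4, so 4V = 2E.
Euler: V − E + F = 2 ⇒ (2E)/4 − E + (16 + x) = 2.
Multiply by 8: 2·(2E) − 4·(2E) + 8·(16 + x) = 16, i.e. 128 + 8x − 2·(64 + 3x) = 16.
Collecting terms: 2x = 16, so x = 8.
Then 2E = 64 + 3·8 = 88, so E = 44, V = 2E/4 = 22, F = 16 + 8 = 24.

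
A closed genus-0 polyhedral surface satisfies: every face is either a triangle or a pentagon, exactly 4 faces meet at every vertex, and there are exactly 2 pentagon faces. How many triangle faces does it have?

Let x be the number of triangles; then F = 2 + x.
Edge–face incidences: 2E = 5·2 + 3·x = 10 + 3x.
Every vertex has degree 4, so 4V = 2E.
Euler: V − E + F = 2 ⇒ (2E)/4 − E + (2 + x) = 2.
Multiply by 8: 2·(2E) − 4·(2E) + 8·(2 + x) = 16, i.e. 16 + 8x − 2·(10 + 3x) = 16.
Collecting terms: 2x − 4 = 16, so 2x = 20, so x = 10.
Then 2E = 10 + 3·10 = 40, so E = 20, V = 2E/4 = 10, F = 2 + 10 = 12.

10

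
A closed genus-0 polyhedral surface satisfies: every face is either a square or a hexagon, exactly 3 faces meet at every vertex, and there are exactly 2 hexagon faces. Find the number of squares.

6

Let x be the number of squares; then F = 2 + x.
Edge–face incidences: 2E = 6·2 + 4·x = 12 + 4x.
Every vertex has degree 3, so 3V = 2E.
Euler: V − E + F = 2 ⇒ (2E)/3 − E + (2 + x) = 2.
Multiply by 6: 2·(2E) − 3·(2E) + 6·(2 + x) = 12, i.e. 12 + 6x − (12 + 4x) = 12.
Collecting terms: 2x = 12, so x = 6.
Then 2E = 12 + 4·6 = 36, so E = 18, V = 2E/3 = 12, F = 2 + 6 = 8.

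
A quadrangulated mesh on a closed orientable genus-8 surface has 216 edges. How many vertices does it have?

χ = 2 − 2·8 = -14, and every face is a square so 4F = 2E.
F = 2E/4 = 108. Then V = -14 + E − F = -14 + 216 − 108 = 94.

94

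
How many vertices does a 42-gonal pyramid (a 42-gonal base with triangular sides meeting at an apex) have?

A pyramid on an n-gon base has one n-gon and n triangles: V = 42 + 1 = 43, E = 2·42 = 84, F = 42 + 1 = 43.

43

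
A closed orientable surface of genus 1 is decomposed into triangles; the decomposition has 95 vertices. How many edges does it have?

χ = 2 − 2·1 = 0, and every face is a triangle so 3F = 2E.
V − E + F = 0 with E = 3F/2 gives 95 − (3/2 − 1)·F = 0, so F = 190 and E = 285.

285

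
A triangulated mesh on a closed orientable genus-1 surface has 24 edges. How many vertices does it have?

8

χ = 2 − 2·1 = 0, and every face is a triangle so 3F = 2E.
F = 2E/3 = 16. Then V = 0 + E − F = 0 + 24 − 16 = 8.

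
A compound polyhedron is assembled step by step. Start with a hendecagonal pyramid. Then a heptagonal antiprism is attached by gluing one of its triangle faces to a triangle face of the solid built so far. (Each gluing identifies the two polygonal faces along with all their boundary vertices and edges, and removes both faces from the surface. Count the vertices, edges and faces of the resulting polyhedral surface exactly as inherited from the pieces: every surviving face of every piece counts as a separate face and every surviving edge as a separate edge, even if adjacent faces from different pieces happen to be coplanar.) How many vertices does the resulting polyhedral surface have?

23

A hendecagonal pyramid: V=12, E=22, F=12.
Attach a heptagonal antiprism (V=14, E=28, F=16) along a 3-gon: merge 3 vertices and 3 edges, delete both glued faces → V=23, E=47, F=26.
Check: V − E + F = 23 − 47 + 26 = 2.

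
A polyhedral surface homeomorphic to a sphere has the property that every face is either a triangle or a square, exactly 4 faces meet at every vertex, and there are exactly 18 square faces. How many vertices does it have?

Let x be the number of triangles; then F = 18 + x.
Edge–face incidences: 2E = 4·18 + 3·x = 72 + 3x.
Every vertex has degree 4, so 4V = 2E.
Euler: V − E + F = 2 ⇒ (2E)/4 − E + (18 + x) = 2.
Multiply by 8: 2·(2E) − 4·(2E) + 8·(18 + x) = 16, i.e. 144 + 8x − 2·(72 + 3x) = 16.
Collecting terms: 2x = 16, so x = 8.
Then 2E = 72 + 3·8 = 96, so E = 48, V = 2E/4 = 24, F = 18 + 8 = 26.

24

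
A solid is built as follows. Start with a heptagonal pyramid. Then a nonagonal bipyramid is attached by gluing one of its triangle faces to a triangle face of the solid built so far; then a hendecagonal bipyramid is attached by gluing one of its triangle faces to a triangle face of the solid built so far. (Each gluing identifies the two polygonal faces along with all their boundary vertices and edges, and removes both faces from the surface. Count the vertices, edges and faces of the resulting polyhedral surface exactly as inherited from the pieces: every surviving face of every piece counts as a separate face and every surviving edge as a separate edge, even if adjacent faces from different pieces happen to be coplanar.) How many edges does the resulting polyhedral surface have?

A heptagonal pyramid: V=8, E=14, F=8.
Attach a nonagonal bipyramid (V=11, E=27, F=18) along a 3-gon: merge 3 vertices and 3 edges, delete both glued faces → V=16, E=38, F=24.
Attach a hendecagonal bipyramid (V=13, E=33, F=22) along a 3-gon: merge 3 vertices and 3 edges, delete both glued faces → V=26, E=68, F=44.
Check: V − E + F = 26 − 68 + 44 = 2.

68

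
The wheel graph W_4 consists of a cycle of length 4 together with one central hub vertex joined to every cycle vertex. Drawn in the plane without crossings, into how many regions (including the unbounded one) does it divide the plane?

5

W_4 has V = 4 + 1 = 5 vertices and E = 2·4 = 8 edges.
By Euler's formula F = 2 − V + E = 2 − 5 + 8 = 5.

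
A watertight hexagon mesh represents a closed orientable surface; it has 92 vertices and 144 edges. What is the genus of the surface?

Every face is a hexagon and each edge borders two faces, so 6F = 2·144, giving F = 48.
χ = V − E + F = 92 − 144 + 48 = -4.
For a closed orientable surface χ = 2 − 2g, so g = (2 − (-4))/2 = 3.

3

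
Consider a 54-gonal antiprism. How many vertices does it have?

An antiprism on an n-gon has two n-gon caps and 2n triangles: V = 2·54 = 108, E = 4·54 = 216, F = 2·54 + 2 = 110.

108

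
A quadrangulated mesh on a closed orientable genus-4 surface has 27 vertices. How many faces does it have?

χ = 2 − 2·4 = -6, and every face is a square so 4F = 2E.
V − E + F = -6 with E = 4F/2 gives 27 − (4/2 − 1)·F = -6, so F = 33 and E = 66.

33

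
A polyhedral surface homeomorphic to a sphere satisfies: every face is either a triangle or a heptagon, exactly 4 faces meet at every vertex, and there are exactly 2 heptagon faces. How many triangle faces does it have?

Let x be the number of triangles; then F = 2 + x.
Edge–face incidences: 2E = 7·2 + 3·x = 14 + 3x.
Every vertex has degree 4, so 4V = 2E.
Euler: V − E + F = 2 ⇒ (2E)/4 − E + (2 + x) = 2.
Multiply by 8: 2·(2E) − 4·(2E) + 8·(2 + x) = 16, i.e. 16 + 8x − 2·(14 + 3x) = 16.
Collecting terms: 2x − 12 = 16, so 2x = 28, so x = 14.
Then 2E = 14 + 3·14 = 56, so E = 28, V = 2E/4 = 14, F = 2 + 14 = 16.

14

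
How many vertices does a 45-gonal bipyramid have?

A bipyramid over an n-gon has 2n triangular faces and n + 2 vertices: V = 45 + 2 = 47, E = 3·45 = 135, F = 2·45 = 90.
Check: V − E + F = 47 − 135 + 90 = 2.

47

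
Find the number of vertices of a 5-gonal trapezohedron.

12

The n-trapezohedron (dual of the n-antiprism) has V = 2·5 + 2 = 12, E = 4·5 = 20, F = 2·5 = 10.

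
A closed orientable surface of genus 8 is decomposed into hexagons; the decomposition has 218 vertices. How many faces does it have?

116

χ = 2 − 2·8 = -14, and every face is a hexagon so 6F = 2E.
V − E + F = -14 with E = 6F/2 gives 218 − (6/2 − 1)·F = -14, so F = 116 and E = 348.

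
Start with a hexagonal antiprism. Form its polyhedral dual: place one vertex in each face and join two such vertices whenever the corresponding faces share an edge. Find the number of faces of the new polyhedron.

12

The base solid has V = 12, E = 24, F = 14.
The dual swaps V and F and preserves E: V′ = F = 14, E′ = E = 24, F′ = V = 12.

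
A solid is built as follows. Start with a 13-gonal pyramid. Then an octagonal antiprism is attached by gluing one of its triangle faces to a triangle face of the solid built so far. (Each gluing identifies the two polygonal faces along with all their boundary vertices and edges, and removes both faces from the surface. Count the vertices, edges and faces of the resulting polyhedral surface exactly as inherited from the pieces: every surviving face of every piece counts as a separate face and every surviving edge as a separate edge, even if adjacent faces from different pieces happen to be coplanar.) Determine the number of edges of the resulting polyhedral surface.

55

A 13-gonal pyramid: V=14, E=26, F=14.
Attach an octagonal antiprism (V=16, E=32, F=18) along a 3-gon: merge 3 vertices and 3 edges, delete both glued faces → V=27, E=55, F=30.
Check: V − E + F = 27 − 55 + 30 = 2.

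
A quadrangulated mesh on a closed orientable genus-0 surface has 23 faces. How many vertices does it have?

χ = 2 − 2·0 = 2, and every face is a square so 4F = 2E.
E = 4·23/2 = 46. Then V = 2 + E − F = 2 + 46 − 23 = 25.

25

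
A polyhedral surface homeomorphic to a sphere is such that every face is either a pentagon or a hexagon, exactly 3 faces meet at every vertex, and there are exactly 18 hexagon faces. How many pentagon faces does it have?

Let x be the number of pentagons; then F = 18 + x.
Edge–face incidences: 2E = 6·18 + 5·x = 108 + 5x.
Every vertex has degree 3, so 3V = 2E.
Euler: V − E + F = 2 ⇒ (2E)/3 − E + (18 + x) = 2.
Multiply by 6: 2·(2E) − 3·(2E) + 6·(18 + x) = 12, i.e. 108 + 6x − (108 + 5x) = 12.
Collecting terms: x = 12.
Then 2E = 108 + 5·12 = 168, so E = 84, V = 2E/3 = 56, F = 18 + 12 = 30.

12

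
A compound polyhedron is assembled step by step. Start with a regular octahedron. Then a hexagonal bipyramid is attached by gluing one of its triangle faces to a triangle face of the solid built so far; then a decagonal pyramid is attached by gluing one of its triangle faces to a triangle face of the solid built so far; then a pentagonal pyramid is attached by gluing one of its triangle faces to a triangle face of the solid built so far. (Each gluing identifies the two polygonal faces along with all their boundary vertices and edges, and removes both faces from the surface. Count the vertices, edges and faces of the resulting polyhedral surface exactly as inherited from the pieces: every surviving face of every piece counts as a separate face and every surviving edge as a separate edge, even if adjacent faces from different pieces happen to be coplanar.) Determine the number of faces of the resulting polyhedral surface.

A regular octahedron: V=6, E=12, F=8.
Attach a hexagonal bipyramid (V=8, E=18, F=12) along a 3-gon: merge 3 vertices and 3 edges, delete both glued faces → V=11, E=27, F=18.
Attach a decagonal pyramid (V=11, E=20, F=11) along a 3-gon: merge 3 vertices and 3 edges, delete both glued faces → V=19, E=44, F=27.
Attach a pentagonal pyramid (V=6, E=10, F=6) along a 3-gon: merge 3 vertices and 3 edges, delete both glued faces → V=22, E=51, F=31.
Check: V − E + F = 22 − 51 + 31 = 2.

31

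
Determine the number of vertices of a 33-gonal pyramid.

34

A pyramid on an n-gon base has one n-gon and n triangles: V = 33 + 1 = 34, E = 2·33 = 66, F = 33 + 1 = 34.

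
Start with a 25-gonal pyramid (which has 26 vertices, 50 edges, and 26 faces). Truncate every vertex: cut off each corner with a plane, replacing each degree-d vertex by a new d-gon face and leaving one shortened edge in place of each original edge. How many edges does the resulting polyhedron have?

Truncation replaces each original edge-end by a new vertex, so V′ = 2E = 100.
Each original edge survives, and each old vertex of degree d contributes d new edges; summing degrees gives Σd = 2E, so E′ = E + 2E = 3E = 150.
Each original face survives and each original vertex becomes one new face: F′ = F + V = 52.

150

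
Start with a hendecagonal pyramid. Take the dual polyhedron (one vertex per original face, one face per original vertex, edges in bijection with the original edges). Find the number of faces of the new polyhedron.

The base solid has V = 12, E = 22, F = 12.
The dual swaps V and F and preserves E: V′ = F = 12, E′ = E = 22, F′ = V = 12.

12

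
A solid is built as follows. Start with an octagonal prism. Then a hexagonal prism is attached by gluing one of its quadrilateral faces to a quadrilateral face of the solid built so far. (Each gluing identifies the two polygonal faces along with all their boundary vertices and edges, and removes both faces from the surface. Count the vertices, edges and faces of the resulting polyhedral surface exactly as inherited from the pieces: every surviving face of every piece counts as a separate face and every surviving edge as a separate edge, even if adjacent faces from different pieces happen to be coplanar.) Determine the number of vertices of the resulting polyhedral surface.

24

An octagonal prism: V=16, E=24, F=10.
Attach a hexagonal prism (V=12, E=18, F=8) along a 4-gon: merge 4 vertices and 4 edges, delete both glued faces → V=24, E=38, F=16.
Check: V − E + F = 24 − 38 + 16 = 2.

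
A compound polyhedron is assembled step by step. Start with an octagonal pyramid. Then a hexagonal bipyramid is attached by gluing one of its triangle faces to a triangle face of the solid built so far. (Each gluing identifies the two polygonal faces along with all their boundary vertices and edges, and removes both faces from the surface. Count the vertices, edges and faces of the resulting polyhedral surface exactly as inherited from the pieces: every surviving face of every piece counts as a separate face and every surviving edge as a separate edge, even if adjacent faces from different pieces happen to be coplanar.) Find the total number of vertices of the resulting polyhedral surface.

14

An octagonal pyramid: V=9, E=16, F=9.
Attach a hexagonal bipyramid (V=8, E=18, F=12) along a 3-gon: merge 3 vertices and 3 edges, delete both glued faces → V=14, E=31, F=19.
Check: V − E + F = 14 − 31 + 19 = 2.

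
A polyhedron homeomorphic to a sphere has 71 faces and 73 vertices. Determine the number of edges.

142

Here V − E + F = 2.
E = V + F − (2) = 73 + 71 − (2) = 142.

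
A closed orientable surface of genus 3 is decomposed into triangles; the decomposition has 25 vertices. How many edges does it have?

χ = 2 − 2·3 = -4, and every face is a triangle so 3F = 2E.
V − E + F = -4 with E = 3F/2 gives 25 − (3/2 − 1)·F = -4, so F = 58 and E = 87.

87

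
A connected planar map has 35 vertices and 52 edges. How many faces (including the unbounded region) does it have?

19

Euler's formula for a connected plane graph: V − E + F = 2, so F = 2 − 35 + 52 = 19.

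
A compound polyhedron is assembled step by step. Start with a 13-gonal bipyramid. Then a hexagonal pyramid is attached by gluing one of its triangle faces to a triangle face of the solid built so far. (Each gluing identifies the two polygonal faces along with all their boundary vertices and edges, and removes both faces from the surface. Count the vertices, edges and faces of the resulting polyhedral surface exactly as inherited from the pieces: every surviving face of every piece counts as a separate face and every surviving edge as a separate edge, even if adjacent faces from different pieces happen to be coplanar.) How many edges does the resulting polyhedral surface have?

A 13-gonal bipyramid: V=15, E=39, F=26.
Attach a hexagonal pyramid (V=7, E=12, F=7) along a 3-gon: merge 3 vertices and 3 edges, delete both glued faces → V=19, E=48, F=31.
Check: V − E + F = 19 − 48 + 31 = 2.

48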